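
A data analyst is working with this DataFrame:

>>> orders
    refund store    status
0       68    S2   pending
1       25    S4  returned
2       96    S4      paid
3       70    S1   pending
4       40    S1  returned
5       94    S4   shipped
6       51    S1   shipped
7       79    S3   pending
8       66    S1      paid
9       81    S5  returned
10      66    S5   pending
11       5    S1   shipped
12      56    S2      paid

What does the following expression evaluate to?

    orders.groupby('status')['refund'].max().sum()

350

group by status, max of refund:
status
paid        96
pending     79
returned    81
shipped     94
Name: refund, dtype: int64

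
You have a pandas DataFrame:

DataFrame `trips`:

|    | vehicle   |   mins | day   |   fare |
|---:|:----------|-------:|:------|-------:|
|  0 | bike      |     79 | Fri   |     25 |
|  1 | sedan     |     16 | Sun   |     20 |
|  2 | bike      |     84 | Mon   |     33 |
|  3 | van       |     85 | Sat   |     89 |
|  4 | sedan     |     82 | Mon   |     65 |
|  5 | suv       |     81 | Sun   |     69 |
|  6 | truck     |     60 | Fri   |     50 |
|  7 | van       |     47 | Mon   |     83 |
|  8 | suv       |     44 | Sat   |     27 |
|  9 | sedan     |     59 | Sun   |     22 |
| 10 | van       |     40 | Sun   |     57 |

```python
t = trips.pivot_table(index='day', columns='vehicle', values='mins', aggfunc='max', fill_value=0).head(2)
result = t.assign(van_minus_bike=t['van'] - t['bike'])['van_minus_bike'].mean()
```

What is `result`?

-58.0

pivot: rows=day, cols=vehicle, max(mins):
vehicle  bike  sedan  suv  truck  van
day                                  
Fri        79      0    0     60    0
Mon        84     82    0      0   47
Sat         0      0   44      0   85
Sun         0     59   81      0   40
take first 2 rows:
vehicle  bike  sedan  suv  truck  van
day                                  
Fri        79      0    0     60    0
Mon        84     82    0      0   47
add column van_minus_bike = t['van'] - t['bike']:
vehicle  bike  sedan  suv  truck  van  van_minus_bike
day                                                  
Fri        79      0    0     60    0             -79
Mon        84     82    0      0   47             -37
So mean() = -58.0.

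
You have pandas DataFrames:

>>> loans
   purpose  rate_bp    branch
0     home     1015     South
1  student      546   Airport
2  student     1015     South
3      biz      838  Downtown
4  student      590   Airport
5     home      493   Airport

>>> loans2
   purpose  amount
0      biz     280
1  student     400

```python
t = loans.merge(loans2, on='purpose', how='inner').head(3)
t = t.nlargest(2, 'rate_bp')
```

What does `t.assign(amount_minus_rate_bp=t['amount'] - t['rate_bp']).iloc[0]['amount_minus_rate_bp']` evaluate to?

merge on 'purpose' (how='inner') → 4 rows:
   purpose  rate_bp    branch  amount
0  student      546   Airport     400
1  student     1015     South     400
2      biz      838  Downtown     280
3  student      590   Airport     400
take first 3 rows:
   purpose  rate_bp    branch  amount
0  student      546   Airport     400
1  student     1015     South     400
2      biz      838  Downtown     280
take 2 rows with largest rate_bp:
   purpose  rate_bp    branch  amount
1  student     1015     South     400
2      biz      838  Downtown     280
add column amount_minus_rate_bp = t['amount'] - t['rate_bp']:
   purpose  rate_bp    branch  amount  amount_minus_rate_bp
1  student     1015     South     400                  -615
2      biz      838  Downtown     280                  -558
The value at position 0, column 'amount_minus_rate_bp' is -615.

-615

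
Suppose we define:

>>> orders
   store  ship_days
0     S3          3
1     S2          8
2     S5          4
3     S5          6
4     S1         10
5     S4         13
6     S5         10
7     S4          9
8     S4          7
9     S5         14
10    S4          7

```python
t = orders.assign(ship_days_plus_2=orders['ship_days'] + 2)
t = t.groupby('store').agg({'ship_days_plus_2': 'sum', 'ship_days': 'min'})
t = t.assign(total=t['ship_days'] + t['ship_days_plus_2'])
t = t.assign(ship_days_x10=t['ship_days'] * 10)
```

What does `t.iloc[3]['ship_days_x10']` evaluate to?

add column ship_days_plus_2 = orders['ship_days'] + 2:
   store  ship_days  ship_days_plus_2
0     S3          3                 5
1     S2          8                10
2     S5          4                 6
3     S5          6                 8
4     S1         10                12
5     S4         13                15
6     S5         10                12
7     S4          9                11
8     S4          7                 9
9     S5         14                16
10    S4          7                 9
group by store: sum(ship_days_plus_2), min(ship_days):
       ship_days_plus_2  ship_days
store                             
S1                   12         10
S2                   10          8
S3                    5          3
S4                   44          7
S5                   42          4
add column total = t['ship_days'] + t['ship_days_plus_2']:
       ship_days_plus_2  ship_days  total
store                                    
S1                   12         10     22
S2                   10          8     18
S3                    5          3      8
S4                   44          7     51
S5                   42          4     46
add column ship_days_x10 = t['ship_days'] * 10:
       ship_days_plus_2  ship_days  total  ship_days_x10
store                                                   
S1                   12         10     22            100
S2                   10          8     18             80
S3                    5          3      8             30
S4                   44          7     51             70
S5                   42          4     46             40

70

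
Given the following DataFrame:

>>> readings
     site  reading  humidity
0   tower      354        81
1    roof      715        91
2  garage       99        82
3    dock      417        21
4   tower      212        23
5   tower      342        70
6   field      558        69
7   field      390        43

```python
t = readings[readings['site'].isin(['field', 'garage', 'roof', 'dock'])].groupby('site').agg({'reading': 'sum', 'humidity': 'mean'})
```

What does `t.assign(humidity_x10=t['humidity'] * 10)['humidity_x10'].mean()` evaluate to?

625.0

filter rows where site in ['field', 'garage', 'roof', 'dock']:
     site  reading  humidity
1    roof      715        91
2  garage       99        82
3    dock      417        21
6   field      558        69
7   field      390        43
group by site: sum(reading), mean(humidity):
        reading  humidity
site                     
dock        417      21.0
field       948      56.0
garage       99      82.0
roof        715      91.0
add column humidity_x10 = t['humidity'] * 10:
        reading  humidity  humidity_x10
site                                   
dock        417      21.0         210.0
field       948      56.0         560.0
garage       99      82.0         820.0
roof        715      91.0         910.0
Hence 625.0.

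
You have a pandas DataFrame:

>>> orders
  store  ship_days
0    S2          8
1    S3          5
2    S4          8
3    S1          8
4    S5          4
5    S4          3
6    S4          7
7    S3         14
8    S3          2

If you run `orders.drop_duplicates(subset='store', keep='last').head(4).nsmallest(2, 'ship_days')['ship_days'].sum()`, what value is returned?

drop duplicate store (keep=last):
  store  ship_days
0    S2          8
3    S1          8
4    S5          4
6    S4          7
8    S3          2
take first 4 rows:
  store  ship_days
0    S2          8
3    S1          8
4    S5          4
6    S4          7
take 2 rows with smallest ship_days:
  store  ship_days
4    S5          4
6    S4          7

11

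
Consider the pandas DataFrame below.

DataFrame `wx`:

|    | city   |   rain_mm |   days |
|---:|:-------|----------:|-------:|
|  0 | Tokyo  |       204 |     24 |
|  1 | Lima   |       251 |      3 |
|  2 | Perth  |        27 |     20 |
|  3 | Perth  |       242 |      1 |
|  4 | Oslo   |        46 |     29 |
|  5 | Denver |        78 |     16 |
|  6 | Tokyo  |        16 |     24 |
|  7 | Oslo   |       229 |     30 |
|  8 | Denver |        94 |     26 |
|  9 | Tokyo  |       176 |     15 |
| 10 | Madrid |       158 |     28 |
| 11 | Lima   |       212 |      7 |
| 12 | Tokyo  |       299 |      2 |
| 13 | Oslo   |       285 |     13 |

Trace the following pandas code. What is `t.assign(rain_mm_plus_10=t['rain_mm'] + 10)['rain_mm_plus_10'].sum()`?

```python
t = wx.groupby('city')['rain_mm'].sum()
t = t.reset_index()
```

group by city, sum of rain_mm:
city
Denver    172
Lima      463
Madrid    158
Oslo      560
Perth     269
Tokyo     695
Name: rain_mm, dtype: int64
reset_index():
     city  rain_mm
0  Denver      172
1    Lima      463
2  Madrid      158
3    Oslo      560
4   Perth      269
5   Tokyo      695
add column rain_mm_plus_10 = t['rain_mm'] + 10:
     city  rain_mm  rain_mm_plus_10
0  Denver      172              182
1    Lima      463              473
2  Madrid      158              168
3    Oslo      560              570
4   Perth      269              279
5   Tokyo      695              705
The sum of column 'rain_mm_plus_10' is 2377.

2377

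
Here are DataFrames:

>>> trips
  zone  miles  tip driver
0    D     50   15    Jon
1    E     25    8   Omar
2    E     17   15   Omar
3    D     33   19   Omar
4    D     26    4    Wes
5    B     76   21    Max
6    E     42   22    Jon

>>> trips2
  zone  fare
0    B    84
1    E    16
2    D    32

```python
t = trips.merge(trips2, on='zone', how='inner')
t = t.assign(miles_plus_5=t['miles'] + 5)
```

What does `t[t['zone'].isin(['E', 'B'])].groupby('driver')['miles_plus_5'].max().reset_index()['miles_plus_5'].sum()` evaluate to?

158

merge on 'zone' (how='inner') → 7 rows:
  zone  miles  tip driver  fare
0    D     50   15    Jon    32
1    E     25    8   Omar    16
2    E     17   15   Omar    16
3    D     33   19   Omar    32
4    D     26    4    Wes    32
5    B     76   21    Max    84
6    E     42   22    Jon    16
add column miles_plus_5 = t['miles'] + 5:
  zone  miles  tip driver  fare  miles_plus_5
0    D     50   15    Jon    32            55
1    E     25    8   Omar    16            30
2    E     17   15   Omar    16            22
3    D     33   19   Omar    32            38
4    D     26    4    Wes    32            31
5    B     76   21    Max    84            81
6    E     42   22    Jon    16            47
filter rows where zone in ['E', 'B']:
  zone  miles  tip driver  fare  miles_plus_5
1    E     25    8   Omar    16            30
2    E     17   15   Omar    16            22
5    B     76   21    Max    84            81
6    E     42   22    Jon    16            47
group by driver, max of miles_plus_5:
driver
Jon     47
Max     81
Omar    30
Name: miles_plus_5, dtype: int64
reset_index():
  driver  miles_plus_5
0    Jon            47
1    Max            81
2   Omar            30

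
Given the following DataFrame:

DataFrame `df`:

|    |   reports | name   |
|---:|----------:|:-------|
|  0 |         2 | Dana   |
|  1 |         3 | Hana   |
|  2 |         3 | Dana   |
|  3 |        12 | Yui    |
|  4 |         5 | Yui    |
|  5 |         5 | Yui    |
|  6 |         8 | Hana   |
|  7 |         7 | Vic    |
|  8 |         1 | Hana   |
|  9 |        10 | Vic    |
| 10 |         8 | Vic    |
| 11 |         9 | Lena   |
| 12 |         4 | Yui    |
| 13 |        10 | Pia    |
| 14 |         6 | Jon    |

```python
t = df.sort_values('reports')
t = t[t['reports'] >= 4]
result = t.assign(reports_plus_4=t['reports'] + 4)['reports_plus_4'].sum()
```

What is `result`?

sort by reports:
    reports  name
8         1  Hana
0         2  Dana
1         3  Hana
2         3  Dana
12        4   Yui
4         5   Yui
5         5   Yui
14        6   Jon
7         7   Vic
6         8  Hana
10        8   Vic
11        9  Lena
9        10   Vic
13       10   Pia
3        12   Yui
filter rows where reports >= 4:
    reports  name
12        4   Yui
4         5   Yui
5         5   Yui
14        6   Jon
7         7   Vic
6         8  Hana
10        8   Vic
11        9  Lena
9        10   Vic
13       10   Pia
3        12   Yui
add column reports_plus_4 = t['reports'] + 4:
    reports  name  reports_plus_4
12        4   Yui               8
4         5   Yui               9
5         5   Yui               9
14        6   Jon              10
7         7   Vic              11
6         8  Hana              12
10        8   Vic              12
11        9  Lena              13
9        10   Vic              14
13       10   Pia              14
3        12   Yui              16
Then the sum of column 'reports_plus_4': 128

128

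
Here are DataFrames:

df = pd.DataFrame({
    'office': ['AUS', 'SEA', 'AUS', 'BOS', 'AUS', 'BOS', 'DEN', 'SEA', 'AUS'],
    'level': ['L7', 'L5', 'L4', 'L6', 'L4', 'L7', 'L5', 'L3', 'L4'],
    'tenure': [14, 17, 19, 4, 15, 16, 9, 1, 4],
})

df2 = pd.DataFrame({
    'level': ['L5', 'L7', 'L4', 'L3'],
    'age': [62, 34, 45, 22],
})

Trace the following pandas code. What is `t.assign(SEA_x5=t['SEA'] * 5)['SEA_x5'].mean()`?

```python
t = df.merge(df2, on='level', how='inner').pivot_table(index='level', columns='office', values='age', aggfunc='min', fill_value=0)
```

105.0

merge on 'level' (how='inner') → 8 rows:
  office level  tenure  age
0    AUS    L7      14   34
1    SEA    L5      17   62
2    AUS    L4      19   45
3    AUS    L4      15   45
4    BOS    L7      16   34
5    DEN    L5       9   62
6    SEA    L3       1   22
7    AUS    L4       4   45
pivot: rows=level, cols=office, min(age):
office  AUS  BOS  DEN  SEA
level                     
L3        0    0    0   22
L4       45    0    0    0
L5        0    0   62   62
L7       34   34    0    0
add column SEA_x5 = t['SEA'] * 5:
office  AUS  BOS  DEN  SEA  SEA_x5
level                             
L3        0    0    0   22     110
L4       45    0    0    0       0
L5        0    0   62   62     310
L7       34   34    0    0       0
Hence 105.0.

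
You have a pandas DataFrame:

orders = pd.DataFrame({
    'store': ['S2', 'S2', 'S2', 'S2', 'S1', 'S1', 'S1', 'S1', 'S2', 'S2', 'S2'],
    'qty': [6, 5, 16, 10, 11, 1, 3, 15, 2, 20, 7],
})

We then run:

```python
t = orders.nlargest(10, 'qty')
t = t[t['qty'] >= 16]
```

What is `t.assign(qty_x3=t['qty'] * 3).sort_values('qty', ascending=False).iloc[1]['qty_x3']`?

take 10 rows with largest qty:
   store  qty
9     S2   20
2     S2   16
7     S1   15
4     S1   11
3     S2   10
10    S2    7
0     S2    6
1     S2    5
6     S1    3
8     S2    2
filter rows where qty >= 16:
  store  qty
9    S2   20
2    S2   16
add column qty_x3 = t['qty'] * 3:
  store  qty  qty_x3
9    S2   20      60
2    S2   16      48
sort by qty descending:
  store  qty  qty_x3
9    S2   20      60
2    S2   16      48
Taking the value at position 1, column 'qty_x3' gives 48.

48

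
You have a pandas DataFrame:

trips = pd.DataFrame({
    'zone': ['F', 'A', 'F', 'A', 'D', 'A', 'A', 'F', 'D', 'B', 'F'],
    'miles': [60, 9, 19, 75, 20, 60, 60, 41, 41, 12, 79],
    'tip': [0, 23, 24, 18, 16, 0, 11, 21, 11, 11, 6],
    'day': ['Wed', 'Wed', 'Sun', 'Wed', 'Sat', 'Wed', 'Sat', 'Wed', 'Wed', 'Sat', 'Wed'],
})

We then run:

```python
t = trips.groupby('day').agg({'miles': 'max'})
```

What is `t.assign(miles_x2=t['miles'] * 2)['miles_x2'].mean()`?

group by day, max of miles:
     miles
day       
Sat     60
Sun     19
Wed     79
add column miles_x2 = t['miles'] * 2:
     miles  miles_x2
day                 
Sat     60       120
Sun     19        38
Wed     79       158

105.333333333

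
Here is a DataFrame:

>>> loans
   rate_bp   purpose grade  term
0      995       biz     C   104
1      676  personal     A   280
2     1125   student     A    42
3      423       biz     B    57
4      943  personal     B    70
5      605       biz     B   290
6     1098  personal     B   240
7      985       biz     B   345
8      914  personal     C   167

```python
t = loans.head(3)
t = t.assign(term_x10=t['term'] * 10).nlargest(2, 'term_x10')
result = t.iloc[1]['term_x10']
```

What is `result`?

1040

take first 3 rows:
   rate_bp   purpose grade  term
0      995       biz     C   104
1      676  personal     A   280
2     1125   student     A    42
add column term_x10 = t['term'] * 10:
   rate_bp   purpose grade  term  term_x10
0      995       biz     C   104      1040
1      676  personal     A   280      2800
2     1125   student     A    42       420
take 2 rows with largest term_x10:
   rate_bp   purpose grade  term  term_x10
1      676  personal     A   280      2800
0      995       biz     C   104      1040
Then the value at position 1, column 'term_x10': 1040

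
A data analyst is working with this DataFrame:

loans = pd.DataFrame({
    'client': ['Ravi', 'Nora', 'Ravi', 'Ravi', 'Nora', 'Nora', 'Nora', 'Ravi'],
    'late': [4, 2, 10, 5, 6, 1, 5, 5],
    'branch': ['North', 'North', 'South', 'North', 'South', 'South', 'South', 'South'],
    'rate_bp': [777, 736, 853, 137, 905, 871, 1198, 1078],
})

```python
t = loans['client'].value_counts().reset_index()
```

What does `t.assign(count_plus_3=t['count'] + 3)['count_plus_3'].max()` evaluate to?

7

value_counts of client:
client
Ravi    4
Nora    4
Name: count, dtype: int64
reset_index():
  client  count
0   Ravi      4
1   Nora      4
add column count_plus_3 = t['count'] + 3:
  client  count  count_plus_3
0   Ravi      4             7
1   Nora      4             7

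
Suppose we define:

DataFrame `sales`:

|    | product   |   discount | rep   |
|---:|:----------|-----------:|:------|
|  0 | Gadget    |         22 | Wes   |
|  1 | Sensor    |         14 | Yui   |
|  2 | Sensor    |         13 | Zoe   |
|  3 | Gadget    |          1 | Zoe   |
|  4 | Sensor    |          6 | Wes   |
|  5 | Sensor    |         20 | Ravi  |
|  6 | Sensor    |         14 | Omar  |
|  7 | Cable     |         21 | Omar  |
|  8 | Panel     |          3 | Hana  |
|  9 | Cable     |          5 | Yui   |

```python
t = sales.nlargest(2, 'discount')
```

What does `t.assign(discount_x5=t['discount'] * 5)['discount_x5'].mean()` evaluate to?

take 2 rows with largest discount:
  product  discount   rep
0  Gadget        22   Wes
7   Cable        21  Omar
add column discount_x5 = t['discount'] * 5:
  product  discount   rep  discount_x5
0  Gadget        22   Wes          110
7   Cable        21  Omar          105
Finally, mean of column 'discount_x5' = 107.5.

107.5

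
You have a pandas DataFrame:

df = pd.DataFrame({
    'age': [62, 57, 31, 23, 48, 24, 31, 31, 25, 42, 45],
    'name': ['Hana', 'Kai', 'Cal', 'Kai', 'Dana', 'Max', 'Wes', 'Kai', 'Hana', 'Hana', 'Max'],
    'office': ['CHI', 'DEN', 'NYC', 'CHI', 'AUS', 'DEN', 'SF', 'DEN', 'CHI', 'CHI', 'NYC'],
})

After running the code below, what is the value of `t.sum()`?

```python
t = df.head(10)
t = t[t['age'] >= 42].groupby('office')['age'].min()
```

take first 10 rows:
   age  name office
0   62  Hana    CHI
1   57   Kai    DEN
2   31   Cal    NYC
3   23   Kai    CHI
4   48  Dana    AUS
5   24   Max    DEN
6   31   Wes     SF
7   31   Kai    DEN
8   25  Hana    CHI
9   42  Hana    CHI
filter rows where age >= 42:
   age  name office
0   62  Hana    CHI
1   57   Kai    DEN
4   48  Dana    AUS
9   42  Hana    CHI
group by office, min of age:
office
AUS    48
CHI    42
DEN    57
Name: age, dtype: int64
So sum() = 147.

147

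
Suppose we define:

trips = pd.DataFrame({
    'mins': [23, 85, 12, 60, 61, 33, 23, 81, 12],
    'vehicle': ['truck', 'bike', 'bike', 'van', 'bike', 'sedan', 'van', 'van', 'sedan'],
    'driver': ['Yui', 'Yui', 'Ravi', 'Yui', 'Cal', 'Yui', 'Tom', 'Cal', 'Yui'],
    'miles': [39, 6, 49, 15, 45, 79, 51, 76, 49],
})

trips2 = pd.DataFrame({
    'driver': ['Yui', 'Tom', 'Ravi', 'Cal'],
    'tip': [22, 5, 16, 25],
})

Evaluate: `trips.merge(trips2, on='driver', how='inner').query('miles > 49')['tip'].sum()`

52

merge on 'driver' (how='inner') → 9 rows:
   mins vehicle driver  miles  tip
0    23   truck    Yui     39   22
1    85    bike    Yui      6   22
2    12    bike   Ravi     49   16
3    60     van    Yui     15   22
4    61    bike    Cal     45   25
5    33   sedan    Yui     79   22
6    23     van    Tom     51    5
7    81     van    Cal     76   25
8    12   sedan    Yui     49   22
filter rows where miles > 49:
   mins vehicle driver  miles  tip
5    33   sedan    Yui     79   22
6    23     van    Tom     51    5
7    81     van    Cal     76   25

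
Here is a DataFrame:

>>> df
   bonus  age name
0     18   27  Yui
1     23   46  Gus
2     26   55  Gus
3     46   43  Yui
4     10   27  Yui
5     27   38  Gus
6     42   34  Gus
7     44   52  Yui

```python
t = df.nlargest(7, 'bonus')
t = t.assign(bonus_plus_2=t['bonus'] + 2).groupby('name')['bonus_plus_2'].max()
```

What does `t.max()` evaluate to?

take 7 rows with largest bonus:
   bonus  age name
3     46   43  Yui
7     44   52  Yui
6     42   34  Gus
5     27   38  Gus
2     26   55  Gus
1     23   46  Gus
0     18   27  Yui
add column bonus_plus_2 = t['bonus'] + 2:
   bonus  age name  bonus_plus_2
3     46   43  Yui            48
7     44   52  Yui            46
6     42   34  Gus            44
5     27   38  Gus            29
2     26   55  Gus            28
1     23   46  Gus            25
0     18   27  Yui            20
group by name, max of bonus_plus_2:
name
Gus    44
Yui    48
Name: bonus_plus_2, dtype: int64
The max of the resulting series is 48.

48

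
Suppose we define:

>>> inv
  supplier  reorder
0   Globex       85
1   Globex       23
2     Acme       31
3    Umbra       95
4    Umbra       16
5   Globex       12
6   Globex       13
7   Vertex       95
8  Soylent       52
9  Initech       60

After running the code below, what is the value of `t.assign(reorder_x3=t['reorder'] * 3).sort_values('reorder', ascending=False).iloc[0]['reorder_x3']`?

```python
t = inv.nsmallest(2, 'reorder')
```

39

take 2 rows with smallest reorder:
  supplier  reorder
5   Globex       12
6   Globex       13
add column reorder_x3 = t['reorder'] * 3:
  supplier  reorder  reorder_x3
5   Globex       12          36
6   Globex       13          39
sort by reorder descending:
  supplier  reorder  reorder_x3
6   Globex       13          39
5   Globex       12          36
So iloc[0]['reorder_x3'] = 39.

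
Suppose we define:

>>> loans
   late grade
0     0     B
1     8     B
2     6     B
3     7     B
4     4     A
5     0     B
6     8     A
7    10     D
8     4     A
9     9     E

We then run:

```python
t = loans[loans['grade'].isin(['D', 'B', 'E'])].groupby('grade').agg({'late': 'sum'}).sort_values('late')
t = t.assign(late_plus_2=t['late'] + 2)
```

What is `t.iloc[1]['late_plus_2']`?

filter rows where grade in ['D', 'B', 'E']:
   late grade
0     0     B
1     8     B
2     6     B
3     7     B
5     0     B
7    10     D
9     9     E
group by grade, sum of late:
       late
grade      
B        21
D        10
E         9
sort by late:
       late
grade      
E         9
D        10
B        21
add column late_plus_2 = t['late'] + 2:
       late  late_plus_2
grade                   
E         9           11
D        10           12
B        21           23
The value at position 1, column 'late_plus_2' is 12.

12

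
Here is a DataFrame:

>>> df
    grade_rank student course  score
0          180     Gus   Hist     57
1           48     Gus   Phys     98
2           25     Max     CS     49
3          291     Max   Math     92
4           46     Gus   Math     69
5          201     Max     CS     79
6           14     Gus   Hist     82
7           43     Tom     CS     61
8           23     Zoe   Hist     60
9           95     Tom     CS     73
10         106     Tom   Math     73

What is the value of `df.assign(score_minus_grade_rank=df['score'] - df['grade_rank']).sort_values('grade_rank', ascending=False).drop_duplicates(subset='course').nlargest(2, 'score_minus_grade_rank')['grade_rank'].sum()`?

add column score_minus_grade_rank = df['score'] - df['grade_rank']:
    grade_rank student course  score  score_minus_grade_rank
0          180     Gus   Hist     57                    -123
1           48     Gus   Phys     98                      50
2           25     Max     CS     49                      24
3          291     Max   Math     92                    -199
4           46     Gus   Math     69                      23
5          201     Max     CS     79                    -122
6           14     Gus   Hist     82                      68
7           43     Tom     CS     61                      18
8           23     Zoe   Hist     60                      37
9           95     Tom     CS     73                     -22
10         106     Tom   Math     73                     -33
sort by grade_rank descending:
    grade_rank student course  score  score_minus_grade_rank
3          291     Max   Math     92                    -199
5          201     Max     CS     79                    -122
0          180     Gus   Hist     57                    -123
10         106     Tom   Math     73                     -33
9           95     Tom     CS     73                     -22
1           48     Gus   Phys     98                      50
4           46     Gus   Math     69                      23
7           43     Tom     CS     61                      18
2           25     Max     CS     49                      24
8           23     Zoe   Hist     60                      37
6           14     Gus   Hist     82                      68
drop duplicate course (keep=first):
   grade_rank student course  score  score_minus_grade_rank
3         291     Max   Math     92                    -199
5         201     Max     CS     79                    -122
0         180     Gus   Hist     57                    -123
1          48     Gus   Phys     98                      50
take 2 rows with largest score_minus_grade_rank:
   grade_rank student course  score  score_minus_grade_rank
1          48     Gus   Phys     98                      50
5         201     Max     CS     79                    -122

249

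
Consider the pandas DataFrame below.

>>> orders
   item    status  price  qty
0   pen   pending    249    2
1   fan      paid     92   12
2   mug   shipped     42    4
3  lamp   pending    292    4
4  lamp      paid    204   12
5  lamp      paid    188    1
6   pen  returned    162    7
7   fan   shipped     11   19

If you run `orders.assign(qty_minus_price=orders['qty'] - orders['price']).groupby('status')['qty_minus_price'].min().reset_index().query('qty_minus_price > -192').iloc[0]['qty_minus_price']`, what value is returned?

add column qty_minus_price = orders['qty'] - orders['price']:
   item    status  price  qty  qty_minus_price
0   pen   pending    249    2             -247
1   fan      paid     92   12              -80
2   mug   shipped     42    4              -38
3  lamp   pending    292    4             -288
4  lamp      paid    204   12             -192
5  lamp      paid    188    1             -187
6   pen  returned    162    7             -155
7   fan   shipped     11   19                8
group by status, min of qty_minus_price:
status
paid       -192
pending    -288
returned   -155
shipped     -38
Name: qty_minus_price, dtype: int64
reset_index():
     status  qty_minus_price
0      paid             -192
1   pending             -288
2  returned             -155
3   shipped              -38
filter rows where qty_minus_price > -192:
     status  qty_minus_price
2  returned             -155
3   shipped              -38
The value at position 0, column 'qty_minus_price' is -155.

-155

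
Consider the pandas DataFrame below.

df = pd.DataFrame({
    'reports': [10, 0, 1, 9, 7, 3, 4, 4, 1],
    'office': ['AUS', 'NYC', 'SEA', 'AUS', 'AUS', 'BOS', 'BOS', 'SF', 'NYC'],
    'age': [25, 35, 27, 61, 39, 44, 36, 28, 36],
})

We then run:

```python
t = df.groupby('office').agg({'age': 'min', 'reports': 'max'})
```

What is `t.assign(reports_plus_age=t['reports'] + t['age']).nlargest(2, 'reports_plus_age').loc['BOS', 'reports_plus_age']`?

group by office: min(age), max(reports):
        age  reports
office              
AUS      25       10
BOS      36        4
NYC      35        1
SEA      27        1
SF       28        4
add column reports_plus_age = t['reports'] + t['age']:
        age  reports  reports_plus_age
office                                
AUS      25       10                35
BOS      36        4                40
NYC      35        1                36
SEA      27        1                28
SF       28        4                32
take 2 rows with largest reports_plus_age:
        age  reports  reports_plus_age
office                                
BOS      36        4                40
NYC      35        1                36
Taking the value at row 'BOS', column 'reports_plus_age' gives 40.

40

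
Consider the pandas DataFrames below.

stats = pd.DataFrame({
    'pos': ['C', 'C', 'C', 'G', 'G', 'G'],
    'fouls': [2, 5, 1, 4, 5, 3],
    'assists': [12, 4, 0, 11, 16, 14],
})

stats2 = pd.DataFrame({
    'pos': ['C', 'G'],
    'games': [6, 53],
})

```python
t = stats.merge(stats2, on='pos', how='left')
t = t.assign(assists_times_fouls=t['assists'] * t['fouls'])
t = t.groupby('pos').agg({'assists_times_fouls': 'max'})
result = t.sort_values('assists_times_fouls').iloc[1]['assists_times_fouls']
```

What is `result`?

80

merge on 'pos' (how='left') → 6 rows:
  pos  fouls  assists  games
0   C      2       12      6
1   C      5        4      6
2   C      1        0      6
3   G      4       11     53
4   G      5       16     53
5   G      3       14     53
add column assists_times_fouls = t['assists'] * t['fouls']:
  pos  fouls  assists  games  assists_times_fouls
0   C      2       12      6                   24
1   C      5        4      6                   20
2   C      1        0      6                    0
3   G      4       11     53                   44
4   G      5       16     53                   80
5   G      3       14     53                   42
group by pos, max of assists_times_fouls:
     assists_times_fouls
pos                     
C                     24
G                     80
sort by assists_times_fouls:
     assists_times_fouls
pos                     
C                     24
G                     80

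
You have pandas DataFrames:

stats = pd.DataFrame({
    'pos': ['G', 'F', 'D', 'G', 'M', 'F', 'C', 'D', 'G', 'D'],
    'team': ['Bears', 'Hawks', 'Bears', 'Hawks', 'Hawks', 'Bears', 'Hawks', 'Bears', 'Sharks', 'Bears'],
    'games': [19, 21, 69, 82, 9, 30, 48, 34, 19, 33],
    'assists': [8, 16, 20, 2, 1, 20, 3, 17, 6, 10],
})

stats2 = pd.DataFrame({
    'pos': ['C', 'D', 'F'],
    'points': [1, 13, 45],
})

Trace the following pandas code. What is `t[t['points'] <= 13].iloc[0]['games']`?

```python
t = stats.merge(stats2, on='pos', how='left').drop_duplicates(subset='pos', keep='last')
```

merge on 'pos' (how='left') → 10 rows:
  pos    team  games  assists  points
0   G   Bears     19        8     NaN
1   F   Hawks     21       16    45.0
2   D   Bears     69       20    13.0
3   G   Hawks     82        2     NaN
4   M   Hawks      9        1     NaN
5   F   Bears     30       20    45.0
6   C   Hawks     48        3     1.0
7   D   Bears     34       17    13.0
8   G  Sharks     19        6     NaN
9   D   Bears     33       10    13.0
drop duplicate pos (keep=last):
  pos    team  games  assists  points
4   M   Hawks      9        1     NaN
5   F   Bears     30       20    45.0
6   C   Hawks     48        3     1.0
8   G  Sharks     19        6     NaN
9   D   Bears     33       10    13.0
filter rows where points <= 13:
  pos   team  games  assists  points
6   C  Hawks     48        3     1.0
9   D  Bears     33       10    13.0

48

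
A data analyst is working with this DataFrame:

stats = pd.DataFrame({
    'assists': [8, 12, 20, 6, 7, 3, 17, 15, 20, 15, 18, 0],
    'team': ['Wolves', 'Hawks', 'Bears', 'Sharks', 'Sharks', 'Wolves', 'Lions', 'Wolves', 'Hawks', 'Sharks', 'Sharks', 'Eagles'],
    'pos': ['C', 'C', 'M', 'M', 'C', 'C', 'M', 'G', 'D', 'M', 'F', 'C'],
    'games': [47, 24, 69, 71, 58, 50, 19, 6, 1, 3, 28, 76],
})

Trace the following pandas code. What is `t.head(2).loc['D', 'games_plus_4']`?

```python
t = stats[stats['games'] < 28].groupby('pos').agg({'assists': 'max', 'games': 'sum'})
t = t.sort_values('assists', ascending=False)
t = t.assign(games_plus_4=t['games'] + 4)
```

filter rows where games < 28:
   assists    team pos  games
1       12   Hawks   C     24
6       17   Lions   M     19
7       15  Wolves   G      6
8       20   Hawks   D      1
9       15  Sharks   M      3
group by pos: max(assists), sum(games):
     assists  games
pos                
C         12     24
D         20      1
G         15      6
M         17     22
sort by assists descending:
     assists  games
pos                
D         20      1
M         17     22
G         15      6
C         12     24
add column games_plus_4 = t['games'] + 4:
     assists  games  games_plus_4
pos                              
D         20      1             5
M         17     22            26
G         15      6            10
C         12     24            28
take first 2 rows:
     assists  games  games_plus_4
pos                              
D         20      1             5
M         17     22            26
value at row 'D', column 'games_plus_4' → 5

5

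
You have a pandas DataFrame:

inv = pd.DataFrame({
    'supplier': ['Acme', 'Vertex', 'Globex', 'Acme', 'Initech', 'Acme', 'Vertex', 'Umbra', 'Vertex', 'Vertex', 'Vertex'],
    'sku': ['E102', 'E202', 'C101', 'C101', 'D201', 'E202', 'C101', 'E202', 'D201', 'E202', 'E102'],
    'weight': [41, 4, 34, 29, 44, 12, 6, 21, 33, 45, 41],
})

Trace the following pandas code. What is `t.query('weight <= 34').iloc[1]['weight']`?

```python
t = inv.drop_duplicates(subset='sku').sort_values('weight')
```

drop duplicate sku (keep=first):
  supplier   sku  weight
0     Acme  E102      41
1   Vertex  E202       4
2   Globex  C101      34
4  Initech  D201      44
sort by weight:
  supplier   sku  weight
1   Vertex  E202       4
2   Globex  C101      34
0     Acme  E102      41
4  Initech  D201      44
filter rows where weight <= 34:
  supplier   sku  weight
1   Vertex  E202       4
2   Globex  C101      34

34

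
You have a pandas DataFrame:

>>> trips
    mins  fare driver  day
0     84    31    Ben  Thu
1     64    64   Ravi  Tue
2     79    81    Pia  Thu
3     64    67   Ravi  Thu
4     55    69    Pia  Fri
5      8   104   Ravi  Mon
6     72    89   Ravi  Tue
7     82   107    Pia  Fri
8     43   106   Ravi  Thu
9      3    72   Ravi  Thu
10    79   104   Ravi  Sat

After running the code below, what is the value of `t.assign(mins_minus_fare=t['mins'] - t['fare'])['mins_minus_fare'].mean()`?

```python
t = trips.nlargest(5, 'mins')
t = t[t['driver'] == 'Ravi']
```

-21.0

take 5 rows with largest mins:
    mins  fare driver  day
0     84    31    Ben  Thu
7     82   107    Pia  Fri
2     79    81    Pia  Thu
10    79   104   Ravi  Sat
6     72    89   Ravi  Tue
filter rows where driver == 'Ravi':
    mins  fare driver  day
10    79   104   Ravi  Sat
6     72    89   Ravi  Tue
add column mins_minus_fare = t['mins'] - t['fare']:
    mins  fare driver  day  mins_minus_fare
10    79   104   Ravi  Sat              -25
6     72    89   Ravi  Tue              -17
Taking the mean of column 'mins_minus_fare' gives -21.0.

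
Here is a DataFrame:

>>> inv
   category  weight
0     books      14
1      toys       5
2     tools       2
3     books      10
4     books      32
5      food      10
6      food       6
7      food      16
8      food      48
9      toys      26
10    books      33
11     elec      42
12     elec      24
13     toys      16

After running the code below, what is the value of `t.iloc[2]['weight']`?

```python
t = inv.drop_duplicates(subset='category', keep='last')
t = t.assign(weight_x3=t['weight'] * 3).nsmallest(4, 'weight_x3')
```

drop duplicate category (keep=last):
   category  weight
2     tools       2
8      food      48
10    books      33
12     elec      24
13     toys      16
add column weight_x3 = t['weight'] * 3:
   category  weight  weight_x3
2     tools       2          6
8      food      48        144
10    books      33         99
12     elec      24         72
13     toys      16         48
take 4 rows with smallest weight_x3:
   category  weight  weight_x3
2     tools       2          6
13     toys      16         48
12     elec      24         72
10    books      33         99
The value at position 2, column 'weight' is 24.

24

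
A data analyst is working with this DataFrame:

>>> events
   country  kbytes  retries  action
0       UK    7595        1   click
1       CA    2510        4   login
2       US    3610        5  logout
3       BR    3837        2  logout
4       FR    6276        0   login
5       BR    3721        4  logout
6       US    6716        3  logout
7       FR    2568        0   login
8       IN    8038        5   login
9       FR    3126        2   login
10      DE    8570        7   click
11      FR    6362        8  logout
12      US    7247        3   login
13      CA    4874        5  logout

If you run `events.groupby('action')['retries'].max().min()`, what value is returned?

5

group by action, max of retries:
action
click     7
login     5
logout    8
Name: retries, dtype: int64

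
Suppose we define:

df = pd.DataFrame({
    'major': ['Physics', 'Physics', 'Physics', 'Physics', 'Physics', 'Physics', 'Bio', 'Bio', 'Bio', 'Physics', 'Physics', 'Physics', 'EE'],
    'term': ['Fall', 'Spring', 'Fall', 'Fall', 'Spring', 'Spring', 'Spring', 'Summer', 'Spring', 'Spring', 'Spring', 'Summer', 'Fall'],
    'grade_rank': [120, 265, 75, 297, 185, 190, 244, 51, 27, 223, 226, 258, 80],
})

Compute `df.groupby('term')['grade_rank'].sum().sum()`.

2241

group by term, sum of grade_rank:
term
Fall       572
Spring    1360
Summer     309
Name: grade_rank, dtype: int64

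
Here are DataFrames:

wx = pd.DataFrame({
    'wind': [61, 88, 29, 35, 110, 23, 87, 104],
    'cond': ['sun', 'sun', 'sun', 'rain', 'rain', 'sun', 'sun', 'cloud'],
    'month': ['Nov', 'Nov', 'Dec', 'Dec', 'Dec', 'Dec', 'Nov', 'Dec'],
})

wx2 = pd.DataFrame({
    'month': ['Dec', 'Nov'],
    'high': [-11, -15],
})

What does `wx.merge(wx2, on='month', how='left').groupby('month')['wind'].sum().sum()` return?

537

merge on 'month' (how='left') → 8 rows:
   wind   cond month  high
0    61    sun   Nov   -15
1    88    sun   Nov   -15
2    29    sun   Dec   -11
3    35   rain   Dec   -11
4   110   rain   Dec   -11
5    23    sun   Dec   -11
6    87    sun   Nov   -15
7   104  cloud   Dec   -11
group by month, sum of wind:
month
Dec    301
Nov    236
Name: wind, dtype: int64
The sum of the resulting series is 537.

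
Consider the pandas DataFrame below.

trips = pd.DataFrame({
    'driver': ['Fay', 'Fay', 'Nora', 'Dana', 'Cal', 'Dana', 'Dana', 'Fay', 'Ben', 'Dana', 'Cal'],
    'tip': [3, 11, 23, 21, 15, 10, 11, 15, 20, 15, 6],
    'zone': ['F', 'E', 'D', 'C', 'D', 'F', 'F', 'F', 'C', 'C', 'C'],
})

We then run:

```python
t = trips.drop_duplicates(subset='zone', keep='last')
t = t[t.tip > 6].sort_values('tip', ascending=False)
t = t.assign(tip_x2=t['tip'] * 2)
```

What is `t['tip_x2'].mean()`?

27.3333333333

drop duplicate zone (keep=last):
   driver  tip zone
1     Fay   11    E
4     Cal   15    D
7     Fay   15    F
10    Cal    6    C
filter rows where tip > 6:
  driver  tip zone
1    Fay   11    E
4    Cal   15    D
7    Fay   15    F
sort by tip descending:
  driver  tip zone
4    Cal   15    D
7    Fay   15    F
1    Fay   11    E
add column tip_x2 = t['tip'] * 2:
  driver  tip zone  tip_x2
4    Cal   15    D      30
7    Fay   15    F      30
1    Fay   11    E      22
mean of column 'tip_x2' → 27.3333333333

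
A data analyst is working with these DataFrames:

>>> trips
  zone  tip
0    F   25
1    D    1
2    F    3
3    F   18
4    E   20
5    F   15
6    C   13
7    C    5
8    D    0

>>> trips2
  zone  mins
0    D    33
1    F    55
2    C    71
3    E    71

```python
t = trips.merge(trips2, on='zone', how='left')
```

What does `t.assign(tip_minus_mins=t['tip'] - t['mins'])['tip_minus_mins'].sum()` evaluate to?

merge on 'zone' (how='left') → 9 rows:
  zone  tip  mins
0    F   25    55
1    D    1    33
2    F    3    55
3    F   18    55
4    E   20    71
5    F   15    55
6    C   13    71
7    C    5    71
8    D    0    33
add column tip_minus_mins = t['tip'] - t['mins']:
  zone  tip  mins  tip_minus_mins
0    F   25    55             -30
1    D    1    33             -32
2    F    3    55             -52
3    F   18    55             -37
4    E   20    71             -51
5    F   15    55             -40
6    C   13    71             -58
7    C    5    71             -66
8    D    0    33             -33
The sum of column 'tip_minus_mins' is -399.

-399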